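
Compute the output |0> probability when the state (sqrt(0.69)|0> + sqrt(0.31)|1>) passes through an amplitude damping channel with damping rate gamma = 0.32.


For amplitude damping with parameter gamma on state sqrt(a)|0> + sqrt(b)|1>:
alpha^2 = 0.69, beta^2 = 0.31
P(|0>) = alpha^2 + gamma * beta^2
= 0.69 + 0.32 * 0.31
= 0.69 + 0.0992
= 0.7892

0.7892


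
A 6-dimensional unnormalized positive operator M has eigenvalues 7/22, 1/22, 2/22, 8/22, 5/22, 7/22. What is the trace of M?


tr(M) = sum of eigenvalues
= 7/22 + 1/22 + 2/22 + 8/22 + 5/22 + 7/22
= 30/22
= 1.3636

1.3636


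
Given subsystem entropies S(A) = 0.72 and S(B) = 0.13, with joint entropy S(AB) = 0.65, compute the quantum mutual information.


I(A:B) = S(A) + S(B) - S(AB)
= 0.72 + 0.13 - 0.65
= 0.2000

0.2000


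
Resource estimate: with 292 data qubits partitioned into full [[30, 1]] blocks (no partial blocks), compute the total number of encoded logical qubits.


Each code block uses 30 physical qubits for 1 logical qubit(s).
Number of complete blocks = floor(292 / 30) = 9
Logical qubits = 9 * 1
= 9

9


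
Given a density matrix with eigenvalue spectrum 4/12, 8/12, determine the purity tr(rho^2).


tr(rho^2) = sum of eigenvalues squared
= (4/12)^2 + (8/12)^2
= (16 + 64) / 144
= 80/144
= 0.5556

0.5556


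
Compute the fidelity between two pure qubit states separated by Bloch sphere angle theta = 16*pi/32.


For states separated by angle theta on Bloch sphere:
F = cos^2(theta/2)
theta = 16*pi/32 = 1.5708
theta/2 = 0.7854
cos(theta/2) = 0.7071
F = 0.5000

0.5000


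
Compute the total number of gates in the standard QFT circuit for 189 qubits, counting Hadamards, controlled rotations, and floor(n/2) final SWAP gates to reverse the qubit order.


Hadamard gates: 189
Controlled rotations: n*(n-1)/2 = 189*188/2 = 17766
SWAP gates: floor(n/2) = floor(189/2) = 94
Total = 189 + 17766 + 94
= 18049

18049


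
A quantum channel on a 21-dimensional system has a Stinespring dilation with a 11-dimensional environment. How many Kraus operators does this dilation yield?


Tracing out the environment in an orthonormal basis {|i>_E} gives Kraus operators K_i = <i|_E U |0>_E.
Number of Kraus operators = dim(H_env) = d_env
= 11

11


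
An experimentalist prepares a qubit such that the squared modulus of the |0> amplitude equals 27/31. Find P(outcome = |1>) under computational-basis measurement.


|alpha|^2 = 27/31 = 0.8710
|beta|^2 = 1 - 27/31 = 4/31 = 0.1290
P(|1>) = |beta|^2 = 0.1290

0.1290


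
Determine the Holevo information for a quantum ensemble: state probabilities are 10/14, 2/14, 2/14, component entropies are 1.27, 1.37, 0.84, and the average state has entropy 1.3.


chi = S(rho) - sum_i p_i * S(rho_i)
Weighted entropy = 10/14 * 1.27 + 2/14 * 1.37 + 2/14 * 0.84
= 1.2229
chi = 1.3 - 1.2229
= 0.0771

0.0771


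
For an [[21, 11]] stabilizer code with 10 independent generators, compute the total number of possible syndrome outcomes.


Each stabilizer generator gives a binary (+1 or -1) measurement outcome.
With 10 independent generators:
Total syndromes = 2^10
= 1024

1024


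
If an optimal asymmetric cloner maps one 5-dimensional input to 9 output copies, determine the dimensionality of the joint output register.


Output space = H^(tensor 9) where dim(H) = 5
dim = 5^9
= 25 (after 2 factors)
= 125 (after 3 factors)
= 625 (after 4 factors)
= 3125 (after 5 factors)
= 15625 (after 6 factors)
= 78125 (after 7 factors)
= 390625 (after 8 factors)
= 1953125 (after 9 factors)
= 1953125

1953125


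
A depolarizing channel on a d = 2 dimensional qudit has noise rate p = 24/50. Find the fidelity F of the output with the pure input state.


F = (1-p) + p/d
= (1 - 0.4800) + 0.4800/2
= 0.5200 + 0.2400
= 0.7600

0.7600


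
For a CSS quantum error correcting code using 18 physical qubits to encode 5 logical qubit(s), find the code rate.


Code rate R = k/n
= 5/18
= 0.2778

0.2778


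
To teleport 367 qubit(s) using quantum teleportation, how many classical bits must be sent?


Quantum teleportation requires 2 classical bits per qubit teleported.
367 qubit(s) -> 2 * 367 = 734 classical bits

734


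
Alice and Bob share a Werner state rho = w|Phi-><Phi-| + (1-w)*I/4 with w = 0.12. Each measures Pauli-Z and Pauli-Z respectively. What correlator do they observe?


|Phi-> = (|00> - |11>)/sqrt(2)
For the pure Bell state, <Z_A Z_B> = +1 (Bell-state Pauli correlator).
The maximally-mixed part I/4 has tr(I/4 * P tensor P) = 0 for any traceless Pauli P.
So <Z_A Z_B>_rho = w * (+1) + (1 - w) * 0
= 0.12 * (+1)
= 0.1200

0.1200


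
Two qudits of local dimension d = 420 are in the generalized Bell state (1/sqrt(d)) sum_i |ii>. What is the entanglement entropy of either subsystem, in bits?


For a maximally entangled state in d x d:
S = log2(d) = log2(420)
= 8.7142

8.7142


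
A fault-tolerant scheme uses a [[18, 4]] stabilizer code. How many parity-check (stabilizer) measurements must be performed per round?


For an [[n,k]] stabilizer code:
Number of stabilizer generators = n - k
= 18 - 4
= 14

14


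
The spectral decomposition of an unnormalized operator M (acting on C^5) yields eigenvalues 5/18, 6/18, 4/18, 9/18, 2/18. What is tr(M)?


tr(M) = sum of eigenvalues
= 5/18 + 6/18 + 4/18 + 9/18 + 2/18
= 26/18
= 1.4444

1.4444


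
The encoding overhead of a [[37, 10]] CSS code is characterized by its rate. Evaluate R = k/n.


Code rate R = k/n
= 10/37
= 0.2703

0.2703


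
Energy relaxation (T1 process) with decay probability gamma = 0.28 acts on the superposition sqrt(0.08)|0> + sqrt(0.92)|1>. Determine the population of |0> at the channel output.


For amplitude damping with parameter gamma on state sqrt(a)|0> + sqrt(b)|1>:
alpha^2 = 0.08, beta^2 = 0.92
P(|0>) = alpha^2 + gamma * beta^2
= 0.08 + 0.28 * 0.92
= 0.08 + 0.2576
= 0.3376

0.3376


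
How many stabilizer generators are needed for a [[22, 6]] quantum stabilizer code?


For an [[n,k]] stabilizer code:
Number of stabilizer generators = n - k
= 22 - 6
= 16

16


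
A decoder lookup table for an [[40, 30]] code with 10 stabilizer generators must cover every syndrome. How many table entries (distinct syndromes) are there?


Each stabilizer generator gives a binary (+1 or -1) measurement outcome.
With 10 independent generators:
Total syndromes = 2^10
= 1024

1024


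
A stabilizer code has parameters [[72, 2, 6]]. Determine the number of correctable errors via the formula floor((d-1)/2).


Code parameters: [[72, 2, 6]], distance d = 6.
Number of correctable errors = floor((d-1)/2)
= floor((6 - 1)/2)
= floor(5/2)
= 2

2


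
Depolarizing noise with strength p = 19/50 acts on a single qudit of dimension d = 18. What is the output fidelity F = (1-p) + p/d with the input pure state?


F = (1-p) + p/d
= (1 - 0.3800) + 0.3800/18
= 0.6200 + 0.0211
= 0.6411

0.6411


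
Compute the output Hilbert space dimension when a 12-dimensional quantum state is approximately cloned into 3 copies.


Output space = H^(tensor 3) where dim(H) = 12
dim = 12^3
= 144 (after 2 factors)
= 1728 (after 3 factors)
= 1728

1728


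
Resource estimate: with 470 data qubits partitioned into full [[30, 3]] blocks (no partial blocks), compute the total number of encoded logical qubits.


Each code block uses 30 physical qubits for 3 logical qubit(s).
Number of complete blocks = floor(470 / 30) = 15
Logical qubits = 15 * 3
= 45

45


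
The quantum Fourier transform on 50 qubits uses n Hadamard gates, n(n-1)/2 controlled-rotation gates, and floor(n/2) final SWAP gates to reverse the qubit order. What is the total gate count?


Hadamard gates: 50
Controlled rotations: n*(n-1)/2 = 50*49/2 = 1225
SWAP gates: floor(n/2) = floor(50/2) = 25
Total = 50 + 1225 + 25
= 1300

1300


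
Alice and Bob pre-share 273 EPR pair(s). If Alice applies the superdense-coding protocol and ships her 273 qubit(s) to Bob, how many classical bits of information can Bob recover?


Superdense coding allows 2 classical bits per shared entangled pair.
273 pair(s) -> 2 * 273 = 546 classical bits

546


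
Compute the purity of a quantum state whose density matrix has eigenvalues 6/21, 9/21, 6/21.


tr(rho^2) = sum of eigenvalues squared
= (6/21)^2 + (9/21)^2 + (6/21)^2
= (36 + 81 + 36) / 441
= 153/441
= 0.3469

0.3469


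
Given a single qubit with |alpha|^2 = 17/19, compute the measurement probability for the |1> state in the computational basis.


|alpha|^2 = 17/19 = 0.8947
|beta|^2 = 1 - 17/19 = 2/19 = 0.1053
P(|1>) = |beta|^2 = 0.1053

0.1053


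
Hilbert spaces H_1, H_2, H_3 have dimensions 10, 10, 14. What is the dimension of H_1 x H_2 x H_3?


dim(H_1 x H_2 x H_3) = 10 * 10 * 14
= 100 * 14
= 1400

1400


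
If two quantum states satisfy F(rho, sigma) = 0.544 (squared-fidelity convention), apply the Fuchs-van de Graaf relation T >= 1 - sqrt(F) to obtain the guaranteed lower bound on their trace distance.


Fuchs-van de Graaf (squared-fidelity convention): 1 - sqrt(F) <= T <= sqrt(1 - F).
Lower bound: T >= 1 - sqrt(F)
sqrt(F) = sqrt(0.544) = 0.7376
T >= 1 - 0.7376
T >= 0.2624

0.2624


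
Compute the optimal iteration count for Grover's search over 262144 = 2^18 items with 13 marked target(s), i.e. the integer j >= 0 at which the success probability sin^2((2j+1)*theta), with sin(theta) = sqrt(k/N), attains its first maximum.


After j Grover iterations the success probability is P(j) = sin^2((2j+1)*theta), where sin(theta) = sqrt(k/N).
N = 2^18 = 262144, k = 13
sin(theta) = sqrt(k/N) = 0.007042092335
theta = arcsin(sqrt(k/N)) = 0.00704215054 rad
P(j) reaches its first maximum when (2j+1)*theta is as close as possible to pi/2, i.e. j = round(pi/(4*theta) - 1/2).
pi/(4*theta) - 1/2 = 111.0282
(For comparison, the common estimate pi/4 * sqrt(N/k) = 111.5291; the exact maximiser is used here.)
Optimal iterations = 111

111


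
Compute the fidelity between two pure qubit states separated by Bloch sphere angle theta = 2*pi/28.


For states separated by angle theta on Bloch sphere:
F = cos^2(theta/2)
theta = 2*pi/28 = 0.2244
theta/2 = 0.1122
cos(theta/2) = 0.9937
F = 0.9875

0.9875


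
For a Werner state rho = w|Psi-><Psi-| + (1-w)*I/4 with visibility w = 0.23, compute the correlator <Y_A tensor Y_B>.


|Psi-> = (|01> - |10>)/sqrt(2)
For the pure Bell state, <Y_A Y_B> = -1 (Bell-state Pauli correlator).
The maximally-mixed part I/4 has tr(I/4 * P tensor P) = 0 for any traceless Pauli P.
So <Y_A Y_B>_rho = w * (-1) + (1 - w) * 0
= 0.23 * (-1)
= -0.2300

-0.2300


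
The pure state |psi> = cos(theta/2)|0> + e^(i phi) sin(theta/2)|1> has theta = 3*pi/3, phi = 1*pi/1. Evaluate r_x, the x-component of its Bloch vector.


theta = 3.1416, phi = 3.1416
r_x = sin(theta)*cos(phi) = 0.0000 * -1.0000
r_x = 0.0000

0.0000


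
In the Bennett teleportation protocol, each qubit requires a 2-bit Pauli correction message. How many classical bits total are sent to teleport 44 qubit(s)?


Quantum teleportation requires 2 classical bits per qubit teleported.
44 qubit(s) -> 2 * 44 = 88 classical bits

88


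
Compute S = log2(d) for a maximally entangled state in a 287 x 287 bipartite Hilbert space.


For a maximally entangled state in d x d:
S = log2(d) = log2(287)
= 8.1649

8.1649


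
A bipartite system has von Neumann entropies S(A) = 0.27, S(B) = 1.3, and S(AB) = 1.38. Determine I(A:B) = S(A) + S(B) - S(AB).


I(A:B) = S(A) + S(B) - S(AB)
= 0.27 + 1.3 - 1.38
= 0.1900

0.1900


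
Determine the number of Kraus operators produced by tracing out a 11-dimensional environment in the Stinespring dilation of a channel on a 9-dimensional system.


Tracing out the environment in an orthonormal basis {|i>_E} gives Kraus operators K_i = <i|_E U |0>_E.
Number of Kraus operators = dim(H_env) = d_env
= 11

11


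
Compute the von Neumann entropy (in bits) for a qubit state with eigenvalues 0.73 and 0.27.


S = -p*log2(p) - (1-p)*log2(1-p)
p = 0.7300, 1-p = 0.2700
= -0.7300 * log2(0.7300) - 0.2700 * log2(0.2700)
= -(-0.3314) - (-0.5100)
= 0.8415

0.8415


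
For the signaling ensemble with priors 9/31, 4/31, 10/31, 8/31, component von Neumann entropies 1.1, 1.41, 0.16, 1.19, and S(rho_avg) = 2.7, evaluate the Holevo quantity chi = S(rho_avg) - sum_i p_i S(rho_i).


chi = S(rho) - sum_i p_i * S(rho_i)
Weighted entropy = 9/31 * 1.1 + 4/31 * 1.41 + 10/31 * 0.16 + 8/31 * 1.19
= 0.8600
chi = 2.7 - 0.8600
= 1.8400

1.8400


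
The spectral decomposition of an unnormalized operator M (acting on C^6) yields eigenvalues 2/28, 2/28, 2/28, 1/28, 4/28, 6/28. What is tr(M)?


tr(M) = sum of eigenvalues
= 2/28 + 2/28 + 2/28 + 1/28 + 4/28 + 6/28
= 17/28
= 0.6071

0.6071


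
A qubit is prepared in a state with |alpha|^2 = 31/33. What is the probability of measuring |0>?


|alpha|^2 = 31/33 = 0.9394
|beta|^2 = 1 - 31/33 = 2/33 = 0.0606
P(|0>) = |alpha|^2 = 0.9394

0.9394


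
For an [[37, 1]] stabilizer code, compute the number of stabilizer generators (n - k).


For an [[n,k]] stabilizer code:
Number of stabilizer generators = n - k
= 37 - 1
= 36

36


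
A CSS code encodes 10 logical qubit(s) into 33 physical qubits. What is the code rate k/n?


Code rate R = k/n
= 10/33
= 0.3030

0.3030


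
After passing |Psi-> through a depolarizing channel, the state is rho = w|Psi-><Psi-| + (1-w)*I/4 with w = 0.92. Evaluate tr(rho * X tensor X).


|Psi-> = (|01> - |10>)/sqrt(2)
For the pure Bell state, <X_A X_B> = -1 (Bell-state Pauli correlator).
The maximally-mixed part I/4 has tr(I/4 * P tensor P) = 0 for any traceless Pauli P.
So <X_A X_B>_rho = w * (-1) + (1 - w) * 0
= 0.92 * (-1)
= -0.9200

-0.9200


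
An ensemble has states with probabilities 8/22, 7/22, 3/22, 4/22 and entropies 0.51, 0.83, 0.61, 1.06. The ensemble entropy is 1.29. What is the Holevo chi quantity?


chi = S(rho) - sum_i p_i * S(rho_i)
Weighted entropy = 8/22 * 0.51 + 7/22 * 0.83 + 3/22 * 0.61 + 4/22 * 1.06
= 0.7255
chi = 1.29 - 0.7255
= 0.5645

0.5645


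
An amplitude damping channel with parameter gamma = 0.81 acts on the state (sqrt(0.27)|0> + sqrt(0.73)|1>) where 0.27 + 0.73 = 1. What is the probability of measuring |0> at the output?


For amplitude damping with parameter gamma on state sqrt(a)|0> + sqrt(b)|1>:
alpha^2 = 0.27, beta^2 = 0.73
P(|0>) = alpha^2 + gamma * beta^2
= 0.27 + 0.81 * 0.73
= 0.27 + 0.5913
= 0.8613

0.8613


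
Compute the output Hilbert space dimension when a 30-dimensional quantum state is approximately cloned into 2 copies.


Output space = H^(tensor 2) where dim(H) = 30
dim = 30^2
= 900

900


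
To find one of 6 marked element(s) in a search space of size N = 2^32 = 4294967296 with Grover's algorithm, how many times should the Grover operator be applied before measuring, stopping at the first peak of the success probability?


After j Grover iterations the success probability is P(j) = sin^2((2j+1)*theta), where sin(theta) = sqrt(k/N).
N = 2^32 = 4294967296, k = 6
sin(theta) = sqrt(k/N) = 3.73762473e-05
theta = arcsin(sqrt(k/N)) = 3.73762473e-05 rad
P(j) reaches its first maximum when (2j+1)*theta is as close as possible to pi/2, i.e. j = round(pi/(4*theta) - 1/2).
pi/(4*theta) - 1/2 = 21012.7964
(For comparison, the common estimate pi/4 * sqrt(N/k) = 21013.2964; the exact maximiser is used here.)
Optimal iterations = 21013

21013


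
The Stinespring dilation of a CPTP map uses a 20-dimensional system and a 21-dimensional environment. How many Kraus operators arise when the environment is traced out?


Tracing out the environment in an orthonormal basis {|i>_E} gives Kraus operators K_i = <i|_E U |0>_E.
Number of Kraus operators = dim(H_env) = d_env
= 21

21


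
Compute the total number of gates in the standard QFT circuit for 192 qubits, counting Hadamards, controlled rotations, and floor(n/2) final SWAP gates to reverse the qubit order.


Hadamard gates: 192
Controlled rotations: n*(n-1)/2 = 192*191/2 = 18336
SWAP gates: floor(n/2) = floor(192/2) = 96
Total = 192 + 18336 + 96
= 18624

18624


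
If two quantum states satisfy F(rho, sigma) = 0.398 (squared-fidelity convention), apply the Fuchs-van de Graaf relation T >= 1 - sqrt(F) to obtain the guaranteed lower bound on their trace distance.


Fuchs-van de Graaf (squared-fidelity convention): 1 - sqrt(F) <= T <= sqrt(1 - F).
Lower bound: T >= 1 - sqrt(F)
sqrt(F) = sqrt(0.398) = 0.6309
T >= 1 - 0.6309
T >= 0.3691

0.3691


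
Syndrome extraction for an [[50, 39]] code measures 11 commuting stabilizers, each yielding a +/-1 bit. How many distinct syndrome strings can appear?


Each stabilizer generator gives a binary (+1 or -1) measurement outcome.
With 11 independent generators:
Total syndromes = 2^11
= 2048

2048


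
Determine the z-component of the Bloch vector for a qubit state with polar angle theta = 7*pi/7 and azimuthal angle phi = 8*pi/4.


theta = 3.1416, phi = 6.2832
r_z = cos(theta) = -1.0000

-1.0000


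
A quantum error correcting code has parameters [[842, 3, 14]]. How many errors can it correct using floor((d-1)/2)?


Code parameters: [[842, 3, 14]], distance d = 14.
Number of correctable errors = floor((d-1)/2)
= floor((14 - 1)/2)
= floor(13/2)
= 6

6


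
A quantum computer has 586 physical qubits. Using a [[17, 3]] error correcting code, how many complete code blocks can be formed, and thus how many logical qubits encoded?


Each code block uses 17 physical qubits for 3 logical qubit(s).
Number of complete blocks = floor(586 / 17) = 34
Logical qubits = 34 * 3
= 102

102


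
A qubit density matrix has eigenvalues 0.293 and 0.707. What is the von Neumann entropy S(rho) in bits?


S = -p*log2(p) - (1-p)*log2(1-p)
p = 0.2930, 1-p = 0.7070
= -0.2930 * log2(0.2930) - 0.7070 * log2(0.7070)
= -(-0.5189) - (-0.3537)
= 0.8726

0.8726


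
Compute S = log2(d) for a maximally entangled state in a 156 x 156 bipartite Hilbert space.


For a maximally entangled state in d x d:
S = log2(d) = log2(156)
= 7.2854

7.2854


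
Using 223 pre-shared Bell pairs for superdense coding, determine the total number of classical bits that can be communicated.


Superdense coding allows 2 classical bits per shared entangled pair.
223 pair(s) -> 2 * 223 = 446 classical bits

446


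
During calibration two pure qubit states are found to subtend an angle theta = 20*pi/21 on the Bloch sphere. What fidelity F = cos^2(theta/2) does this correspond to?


For states separated by angle theta on Bloch sphere:
F = cos^2(theta/2)
theta = 20*pi/21 = 2.9920
theta/2 = 1.4960
cos(theta/2) = 0.0747
F = 0.0056

0.0056


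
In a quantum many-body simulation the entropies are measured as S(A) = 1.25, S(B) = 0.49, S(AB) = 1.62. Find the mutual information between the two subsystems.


I(A:B) = S(A) + S(B) - S(AB)
= 1.25 + 0.49 - 1.62
= 0.1200

0.1200


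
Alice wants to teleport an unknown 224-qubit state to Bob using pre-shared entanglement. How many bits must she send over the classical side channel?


Quantum teleportation requires 2 classical bits per qubit teleported.
224 qubit(s) -> 2 * 224 = 448 classical bits

448


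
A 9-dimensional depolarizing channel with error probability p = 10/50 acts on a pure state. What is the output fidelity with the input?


F = (1-p) + p/d
= (1 - 0.2000) + 0.2000/9
= 0.8000 + 0.0222
= 0.8222

0.8222


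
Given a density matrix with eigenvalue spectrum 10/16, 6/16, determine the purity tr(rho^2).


tr(rho^2) = sum of eigenvalues squared
= (10/16)^2 + (6/16)^2
= (100 + 36) / 256
= 136/256
= 0.5312

0.5312


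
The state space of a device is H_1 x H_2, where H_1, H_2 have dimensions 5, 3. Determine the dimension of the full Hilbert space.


dim(H_1 x H_2) = 5 * 3
= 15

15


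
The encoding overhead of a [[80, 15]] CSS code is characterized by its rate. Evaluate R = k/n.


Code rate R = k/n
= 15/80
= 0.1875

0.1875


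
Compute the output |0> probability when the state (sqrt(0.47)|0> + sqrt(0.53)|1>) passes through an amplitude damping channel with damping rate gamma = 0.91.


For amplitude damping with parameter gamma on state sqrt(a)|0> + sqrt(b)|1>:
alpha^2 = 0.47, beta^2 = 0.53
P(|0>) = alpha^2 + gamma * beta^2
= 0.47 + 0.91 * 0.53
= 0.47 + 0.4823
= 0.9523

0.9523


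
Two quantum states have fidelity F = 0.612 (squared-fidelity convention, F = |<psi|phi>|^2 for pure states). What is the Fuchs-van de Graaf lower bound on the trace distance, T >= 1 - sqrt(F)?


Fuchs-van de Graaf (squared-fidelity convention): 1 - sqrt(F) <= T <= sqrt(1 - F).
Lower bound: T >= 1 - sqrt(F)
sqrt(F) = sqrt(0.612) = 0.7823
T >= 1 - 0.7823
T >= 0.2177

0.2177


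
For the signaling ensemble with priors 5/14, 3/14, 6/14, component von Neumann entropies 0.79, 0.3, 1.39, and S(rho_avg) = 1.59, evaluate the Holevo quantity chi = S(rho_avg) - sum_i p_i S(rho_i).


chi = S(rho) - sum_i p_i * S(rho_i)
Weighted entropy = 5/14 * 0.79 + 3/14 * 0.3 + 6/14 * 1.39
= 0.9421
chi = 1.59 - 0.9421
= 0.6479

0.6479


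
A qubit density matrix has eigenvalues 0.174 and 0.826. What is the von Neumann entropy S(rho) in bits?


S = -p*log2(p) - (1-p)*log2(1-p)
p = 0.1740, 1-p = 0.8260
= -0.1740 * log2(0.1740) - 0.8260 * log2(0.8260)
= -(-0.4390) - (-0.2278)
= 0.6668

0.6668


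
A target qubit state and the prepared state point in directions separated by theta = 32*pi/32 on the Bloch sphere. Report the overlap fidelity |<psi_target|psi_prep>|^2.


For states separated by angle theta on Bloch sphere:
F = cos^2(theta/2)
theta = 32*pi/32 = 3.1416
theta/2 = 1.5708
cos(theta/2) = 0.0000
F = 0.0000

0.0000


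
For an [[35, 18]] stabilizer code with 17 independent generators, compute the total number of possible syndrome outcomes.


Each stabilizer generator gives a binary (+1 or -1) measurement outcome.
With 17 independent generators:
Total syndromes = 2^17
= 131072

131072


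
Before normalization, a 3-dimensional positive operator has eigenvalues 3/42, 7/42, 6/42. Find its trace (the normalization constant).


tr(M) = sum of eigenvalues
= 3/42 + 7/42 + 6/42
= 16/42
= 0.3810

0.3810


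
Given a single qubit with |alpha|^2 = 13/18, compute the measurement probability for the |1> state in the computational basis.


|alpha|^2 = 13/18 = 0.7222
|beta|^2 = 1 - 13/18 = 5/18 = 0.2778
P(|1>) = |beta|^2 = 0.2778

0.2778


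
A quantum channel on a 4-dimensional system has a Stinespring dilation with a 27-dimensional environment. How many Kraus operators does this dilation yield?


Tracing out the environment in an orthonormal basis {|i>_E} gives Kraus operators K_i = <i|_E U |0>_E.
Number of Kraus operators = dim(H_env) = d_env
= 27

27


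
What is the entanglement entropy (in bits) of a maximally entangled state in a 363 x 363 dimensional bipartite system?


For a maximally entangled state in d x d:
S = log2(d) = log2(363)
= 8.5038

8.5038


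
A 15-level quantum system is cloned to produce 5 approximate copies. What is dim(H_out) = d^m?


Output space = H^(tensor 5) where dim(H) = 15
dim = 15^5
= 225 (after 2 factors)
= 3375 (after 3 factors)
= 50625 (after 4 factors)
= 759375 (after 5 factors)
= 759375

759375


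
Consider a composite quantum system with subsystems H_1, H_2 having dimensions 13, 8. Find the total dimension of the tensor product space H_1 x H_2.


dim(H_1 x H_2) = 13 * 8
= 104

104


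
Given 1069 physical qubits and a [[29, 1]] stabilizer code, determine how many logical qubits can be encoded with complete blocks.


Each code block uses 29 physical qubits for 1 logical qubit(s).
Number of complete blocks = floor(1069 / 29) = 36
Logical qubits = 36 * 1
= 36

36


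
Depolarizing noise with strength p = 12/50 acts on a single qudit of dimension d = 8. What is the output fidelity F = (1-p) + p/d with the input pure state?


F = (1-p) + p/d
= (1 - 0.2400) + 0.2400/8
= 0.7600 + 0.0300
= 0.7900

0.7900


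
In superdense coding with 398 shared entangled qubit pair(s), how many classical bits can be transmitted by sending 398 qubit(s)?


Superdense coding allows 2 classical bits per shared entangled pair.
398 pair(s) -> 2 * 398 = 796 classical bits

796


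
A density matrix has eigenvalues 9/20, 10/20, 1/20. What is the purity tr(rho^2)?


tr(rho^2) = sum of eigenvalues squared
= (9/20)^2 + (10/20)^2 + (1/20)^2
= (81 + 100 + 1) / 400
= 182/400
= 0.4550

0.4550


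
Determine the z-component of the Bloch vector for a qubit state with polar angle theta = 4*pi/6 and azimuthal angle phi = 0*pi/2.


theta = 2.0944, phi = 0.0000
r_z = cos(theta) = -0.5000

-0.5000


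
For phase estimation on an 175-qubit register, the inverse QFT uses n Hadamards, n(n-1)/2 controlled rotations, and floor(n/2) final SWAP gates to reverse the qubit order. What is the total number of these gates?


Hadamard gates: 175
Controlled rotations: n*(n-1)/2 = 175*174/2 = 15225
SWAP gates: floor(n/2) = floor(175/2) = 87
Total = 175 + 15225 + 87
= 15487

15487


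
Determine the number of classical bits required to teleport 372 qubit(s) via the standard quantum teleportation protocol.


Quantum teleportation requires 2 classical bits per qubit teleported.
372 qubit(s) -> 2 * 372 = 744 classical bits

744


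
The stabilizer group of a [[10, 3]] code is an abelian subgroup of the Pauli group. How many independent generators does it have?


For an [[n,k]] stabilizer code:
Number of stabilizer generators = n - k
= 10 - 3
= 7

7


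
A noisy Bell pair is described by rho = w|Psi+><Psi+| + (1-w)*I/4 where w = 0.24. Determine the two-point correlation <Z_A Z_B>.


|Psi+> = (|01> + |10>)/sqrt(2)
For the pure Bell state, <Z_A Z_B> = -1 (Bell-state Pauli correlator).
The maximally-mixed part I/4 has tr(I/4 * P tensor P) = 0 for any traceless Pauli P.
So <Z_A Z_B>_rho = w * (-1) + (1 - w) * 0
= 0.24 * (-1)
= -0.2400

-0.2400


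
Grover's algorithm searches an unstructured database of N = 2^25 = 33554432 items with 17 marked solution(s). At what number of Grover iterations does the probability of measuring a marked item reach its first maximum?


After j Grover iterations the success probability is P(j) = sin^2((2j+1)*theta), where sin(theta) = sqrt(k/N).
N = 2^25 = 33554432, k = 17
sin(theta) = sqrt(k/N) = 0.00071178612
theta = arcsin(sqrt(k/N)) = 0.0007117861801 rad
P(j) reaches its first maximum when (2j+1)*theta is as close as possible to pi/2, i.e. j = round(pi/(4*theta) - 1/2).
pi/(4*theta) - 1/2 = 1102.9187
(For comparison, the common estimate pi/4 * sqrt(N/k) = 1103.4188; the exact maximiser is used here.)
Optimal iterations = 1103

1103


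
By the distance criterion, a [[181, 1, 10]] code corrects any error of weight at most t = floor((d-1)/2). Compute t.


Code parameters: [[181, 1, 10]], distance d = 10.
Number of correctable errors = floor((d-1)/2)
= floor((10 - 1)/2)
= floor(9/2)
= 4

4


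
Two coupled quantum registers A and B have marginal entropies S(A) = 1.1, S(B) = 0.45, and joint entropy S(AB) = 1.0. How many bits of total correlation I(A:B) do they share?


I(A:B) = S(A) + S(B) - S(AB)
= 1.1 + 0.45 - 1.0
= 0.5500

0.5500


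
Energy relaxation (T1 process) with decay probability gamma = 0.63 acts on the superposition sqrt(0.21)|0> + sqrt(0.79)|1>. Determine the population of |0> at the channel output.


For amplitude damping with parameter gamma on state sqrt(a)|0> + sqrt(b)|1>:
alpha^2 = 0.21, beta^2 = 0.79
P(|0>) = alpha^2 + gamma * beta^2
= 0.21 + 0.63 * 0.79
= 0.21 + 0.4977
= 0.7077

0.7077


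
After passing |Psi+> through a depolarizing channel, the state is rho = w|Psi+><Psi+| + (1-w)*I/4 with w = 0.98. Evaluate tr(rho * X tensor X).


|Psi+> = (|01> + |10>)/sqrt(2)
For the pure Bell state, <X_A X_B> = +1 (Bell-state Pauli correlator).
The maximally-mixed part I/4 has tr(I/4 * P tensor P) = 0 for any traceless Pauli P.
So <X_A X_B>_rho = w * (+1) + (1 - w) * 0
= 0.98 * (+1)
= 0.9800

0.9800


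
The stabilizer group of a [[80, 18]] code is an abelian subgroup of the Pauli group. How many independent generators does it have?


For an [[n,k]] stabilizer code:
Number of stabilizer generators = n - k
= 80 - 18
= 62

62


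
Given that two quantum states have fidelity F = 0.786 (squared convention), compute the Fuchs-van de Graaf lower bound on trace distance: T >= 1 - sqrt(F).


Fuchs-van de Graaf (squared-fidelity convention): 1 - sqrt(F) <= T <= sqrt(1 - F).
Lower bound: T >= 1 - sqrt(F)
sqrt(F) = sqrt(0.786) = 0.8866
T >= 1 - 0.8866
T >= 0.1134

0.1134


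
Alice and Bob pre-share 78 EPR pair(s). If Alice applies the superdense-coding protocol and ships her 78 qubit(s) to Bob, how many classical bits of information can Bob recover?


Superdense coding allows 2 classical bits per shared entangled pair.
78 pair(s) -> 2 * 78 = 156 classical bits

156


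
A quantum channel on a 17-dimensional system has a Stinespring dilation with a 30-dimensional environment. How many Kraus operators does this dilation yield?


Tracing out the environment in an orthonormal basis {|i>_E} gives Kraus operators K_i = <i|_E U |0>_E.
Number of Kraus operators = dim(H_env) = d_env
= 30

30


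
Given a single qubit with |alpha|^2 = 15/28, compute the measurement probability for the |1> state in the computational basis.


|alpha|^2 = 15/28 = 0.5357
|beta|^2 = 1 - 15/28 = 13/28 = 0.4643
P(|1>) = |beta|^2 = 0.4643

0.4643


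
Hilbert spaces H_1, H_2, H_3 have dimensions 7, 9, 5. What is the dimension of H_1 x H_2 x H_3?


dim(H_1 x H_2 x H_3) = 7 * 9 * 5
= 63 * 5
= 315

315


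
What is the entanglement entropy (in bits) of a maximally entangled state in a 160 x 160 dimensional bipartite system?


For a maximally entangled state in d x d:
S = log2(d) = log2(160)
= 7.3219

7.3219


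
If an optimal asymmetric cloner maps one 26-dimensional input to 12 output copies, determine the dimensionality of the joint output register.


Output space = H^(tensor 12) where dim(H) = 26
dim = 26^12
= 676 (after 2 factors)
= 17576 (after 3 factors)
= 456976 (after 4 factors)
= 11881376 (after 5 factors)
= 308915776 (after 6 factors)
= 8031810176 (after 7 factors)
= 208827064576 (after 8 factors)
= 5429503678976 (after 9 factors)
= 141167095653376 (after 10 factors)
= 3670344486987776 (after 11 factors)
= 95428956661682176 (after 12 factors)
= 95428956661682176

95428956661682176


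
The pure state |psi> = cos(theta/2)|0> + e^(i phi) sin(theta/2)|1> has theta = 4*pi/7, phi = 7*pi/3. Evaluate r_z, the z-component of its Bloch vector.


theta = 1.7952, phi = 7.3304
r_z = cos(theta) = -0.2225

-0.2225


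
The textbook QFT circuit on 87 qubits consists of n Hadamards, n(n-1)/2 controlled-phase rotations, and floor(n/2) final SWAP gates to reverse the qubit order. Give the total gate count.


Hadamard gates: 87
Controlled rotations: n*(n-1)/2 = 87*86/2 = 3741
SWAP gates: floor(n/2) = floor(87/2) = 43
Total = 87 + 3741 + 43
= 3871

3871


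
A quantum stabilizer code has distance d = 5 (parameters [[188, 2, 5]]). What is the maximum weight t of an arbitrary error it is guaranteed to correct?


Code parameters: [[188, 2, 5]], distance d = 5.
Number of correctable errors = floor((d-1)/2)
= floor((5 - 1)/2)
= floor(4/2)
= 2

2


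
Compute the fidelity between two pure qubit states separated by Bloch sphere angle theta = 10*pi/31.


For states separated by angle theta on Bloch sphere:
F = cos^2(theta/2)
theta = 10*pi/31 = 1.0134
theta/2 = 0.5067
cos(theta/2) = 0.8743
F = 0.7645

0.7645


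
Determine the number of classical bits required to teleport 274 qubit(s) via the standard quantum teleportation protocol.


Quantum teleportation requires 2 classical bits per qubit teleported.
274 qubit(s) -> 2 * 274 = 548 classical bits

548


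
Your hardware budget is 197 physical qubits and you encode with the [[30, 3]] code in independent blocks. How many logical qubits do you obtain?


Each code block uses 30 physical qubits for 3 logical qubit(s).
Number of complete blocks = floor(197 / 30) = 6
Logical qubits = 6 * 3
= 18

18


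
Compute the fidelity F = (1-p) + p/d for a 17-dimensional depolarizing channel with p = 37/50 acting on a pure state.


F = (1-p) + p/d
= (1 - 0.7400) + 0.7400/17
= 0.2600 + 0.0435
= 0.3035

0.3035


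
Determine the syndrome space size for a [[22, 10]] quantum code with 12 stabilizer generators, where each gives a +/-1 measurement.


Each stabilizer generator gives a binary (+1 or -1) measurement outcome.
With 12 independent generators:
Total syndromes = 2^12
= 4096

4096


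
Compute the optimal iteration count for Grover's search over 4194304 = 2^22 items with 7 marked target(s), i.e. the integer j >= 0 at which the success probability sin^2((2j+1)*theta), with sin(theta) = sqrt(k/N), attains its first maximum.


After j Grover iterations the success probability is P(j) = sin^2((2j+1)*theta), where sin(theta) = sqrt(k/N).
N = 2^22 = 4194304, k = 7
sin(theta) = sqrt(k/N) = 0.001291870757
theta = arcsin(sqrt(k/N)) = 0.001291871117 rad
P(j) reaches its first maximum when (2j+1)*theta is as close as possible to pi/2, i.e. j = round(pi/(4*theta) - 1/2).
pi/(4*theta) - 1/2 = 607.4540
(For comparison, the common estimate pi/4 * sqrt(N/k) = 607.9541; the exact maximiser is used here.)
Optimal iterations = 607

607


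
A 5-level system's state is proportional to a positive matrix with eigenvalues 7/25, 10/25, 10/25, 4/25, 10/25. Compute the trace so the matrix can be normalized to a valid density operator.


tr(M) = sum of eigenvalues
= 7/25 + 10/25 + 10/25 + 4/25 + 10/25
= 41/25
= 1.6400

1.6400


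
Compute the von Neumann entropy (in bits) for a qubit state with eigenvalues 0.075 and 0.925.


S = -p*log2(p) - (1-p)*log2(1-p)
p = 0.0750, 1-p = 0.9250
= -0.0750 * log2(0.0750) - 0.9250 * log2(0.9250)
= -(-0.2803) - (-0.1040)
= 0.3843

0.3843


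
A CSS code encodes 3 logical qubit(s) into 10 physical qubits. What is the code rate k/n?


Code rate R = k/n
= 3/10
= 0.3000

0.3000


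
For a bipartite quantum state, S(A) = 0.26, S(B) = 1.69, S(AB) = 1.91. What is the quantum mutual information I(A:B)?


I(A:B) = S(A) + S(B) - S(AB)
= 0.26 + 1.69 - 1.91
= 0.0400

0.0400


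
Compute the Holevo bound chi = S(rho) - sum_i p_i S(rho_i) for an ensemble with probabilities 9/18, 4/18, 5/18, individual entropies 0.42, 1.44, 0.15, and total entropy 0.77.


chi = S(rho) - sum_i p_i * S(rho_i)
Weighted entropy = 9/18 * 0.42 + 4/18 * 1.44 + 5/18 * 0.15
= 0.5717
chi = 0.77 - 0.5717
= 0.1983

0.1983


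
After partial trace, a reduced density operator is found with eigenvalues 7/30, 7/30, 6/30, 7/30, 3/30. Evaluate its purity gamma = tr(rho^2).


tr(rho^2) = sum of eigenvalues squared
= (7/30)^2 + (7/30)^2 + (6/30)^2 + (7/30)^2 + (3/30)^2
= (49 + 49 + 36 + 49 + 9) / 900
= 192/900
= 0.2133

0.2133


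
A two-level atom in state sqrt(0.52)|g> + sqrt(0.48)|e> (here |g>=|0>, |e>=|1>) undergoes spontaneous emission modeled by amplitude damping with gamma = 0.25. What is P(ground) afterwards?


For amplitude damping with parameter gamma on state sqrt(a)|0> + sqrt(b)|1>:
alpha^2 = 0.52, beta^2 = 0.48
P(|0>) = alpha^2 + gamma * beta^2
= 0.52 + 0.25 * 0.48
= 0.52 + 0.1200
= 0.6400

0.6400


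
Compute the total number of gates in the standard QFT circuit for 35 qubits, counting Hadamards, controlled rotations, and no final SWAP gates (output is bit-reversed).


Hadamard gates: 35
Controlled rotations: n*(n-1)/2 = 35*34/2 = 595
SWAP gates: 0 (omitted)
Total = 35 + 595
= 630

630


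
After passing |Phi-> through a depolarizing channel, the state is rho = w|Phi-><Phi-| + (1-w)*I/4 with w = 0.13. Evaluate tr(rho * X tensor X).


|Phi-> = (|00> - |11>)/sqrt(2)
For the pure Bell state, <X_A X_B> = -1 (Bell-state Pauli correlator).
The maximally-mixed part I/4 has tr(I/4 * P tensor P) = 0 for any traceless Pauli P.
So <X_A X_B>_rho = w * (-1) + (1 - w) * 0
= 0.13 * (-1)
= -0.1300

-0.1300


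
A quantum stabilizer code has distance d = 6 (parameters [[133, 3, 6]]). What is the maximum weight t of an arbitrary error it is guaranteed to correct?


Code parameters: [[133, 3, 6]], distance d = 6.
Number of correctable errors = floor((d-1)/2)
= floor((6 - 1)/2)
= floor(5/2)
= 2

2


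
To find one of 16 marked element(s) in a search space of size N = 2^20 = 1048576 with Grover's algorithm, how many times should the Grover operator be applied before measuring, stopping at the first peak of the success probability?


After j Grover iterations the success probability is P(j) = sin^2((2j+1)*theta), where sin(theta) = sqrt(k/N).
N = 2^20 = 1048576, k = 16
sin(theta) = sqrt(k/N) = 0.00390625
theta = arcsin(sqrt(k/N)) = 0.003906259934 rad
P(j) reaches its first maximum when (2j+1)*theta is as close as possible to pi/2, i.e. j = round(pi/(4*theta) - 1/2).
pi/(4*theta) - 1/2 = 200.5614
(For comparison, the common estimate pi/4 * sqrt(N/k) = 201.0619; the exact maximiser is used here.)
Optimal iterations = 201

201


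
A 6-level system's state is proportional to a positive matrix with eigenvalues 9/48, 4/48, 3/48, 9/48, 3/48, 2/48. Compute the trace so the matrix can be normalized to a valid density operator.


tr(M) = sum of eigenvalues
= 9/48 + 4/48 + 3/48 + 9/48 + 3/48 + 2/48
= 30/48
= 0.6250

0.6250


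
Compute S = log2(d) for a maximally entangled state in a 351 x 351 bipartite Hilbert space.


For a maximally entangled state in d x d:
S = log2(d) = log2(351)
= 8.4553

8.4553


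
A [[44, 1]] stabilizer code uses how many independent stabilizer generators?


For an [[n,k]] stabilizer code:
Number of stabilizer generators = n - k
= 44 - 1
= 43

43


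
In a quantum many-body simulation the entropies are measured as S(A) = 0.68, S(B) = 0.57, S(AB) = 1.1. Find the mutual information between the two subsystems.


I(A:B) = S(A) + S(B) - S(AB)
= 0.68 + 0.57 - 1.1
= 0.1500

0.1500


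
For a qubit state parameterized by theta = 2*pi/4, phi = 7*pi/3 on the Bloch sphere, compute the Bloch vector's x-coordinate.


theta = 1.5708, phi = 7.3304
r_x = sin(theta)*cos(phi) = 1.0000 * 0.5000
r_x = 0.5000

0.5000


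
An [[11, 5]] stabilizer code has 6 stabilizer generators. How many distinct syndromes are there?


Each stabilizer generator gives a binary (+1 or -1) measurement outcome.
With 6 independent generators:
Total syndromes = 2^6
= 64

64


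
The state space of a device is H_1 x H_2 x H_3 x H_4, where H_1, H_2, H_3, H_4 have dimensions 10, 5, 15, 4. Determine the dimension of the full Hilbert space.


dim(H_1 x H_2 x H_3 x H_4) = 10 * 5 * 15 * 4
= 50 * 15 * 4
= 750 * 4
= 3000

3000


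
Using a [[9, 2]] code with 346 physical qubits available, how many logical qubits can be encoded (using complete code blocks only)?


Each code block uses 9 physical qubits for 2 logical qubit(s).
Number of complete blocks = floor(346 / 9) = 38
Logical qubits = 38 * 2
= 76

76


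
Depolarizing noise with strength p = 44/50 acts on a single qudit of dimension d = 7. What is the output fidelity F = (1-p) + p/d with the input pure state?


F = (1-p) + p/d
= (1 - 0.8800) + 0.8800/7
= 0.1200 + 0.1257
= 0.2457

0.2457


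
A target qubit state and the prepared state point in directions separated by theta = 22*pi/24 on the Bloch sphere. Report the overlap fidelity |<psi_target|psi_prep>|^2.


For states separated by angle theta on Bloch sphere:
F = cos^2(theta/2)
theta = 22*pi/24 = 2.8798
theta/2 = 1.4399
cos(theta/2) = 0.1305
F = 0.0170

0.0170


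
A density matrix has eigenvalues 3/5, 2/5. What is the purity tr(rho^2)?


tr(rho^2) = sum of eigenvalues squared
= (3/5)^2 + (2/5)^2
= (9 + 4) / 25
= 13/25
= 0.5200

0.5200


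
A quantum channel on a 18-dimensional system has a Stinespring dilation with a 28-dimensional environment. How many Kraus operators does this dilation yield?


Tracing out the environment in an orthonormal basis {|i>_E} gives Kraus operators K_i = <i|_E U |0>_E.
Number of Kraus operators = dim(H_env) = d_env
= 28

28
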